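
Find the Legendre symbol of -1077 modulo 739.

1

(-1077|739)
  = (401|739)    [-1077 ≡ 401 mod 739]
  = (739|401)    [QR: 401 ≡ 1 mod 4, sign kept]
  = (338|401)    [739 ≡ 338 mod 401]
  = (169|401)    [401 ≡ 1 mod 8 ⇒ (2|401) = +1]
  = (401|169)    [QR: 169 ≡ 1 mod 4, sign kept]
  = (63|169)    [401 ≡ 63 mod 169]
  = (169|63)    [QR: 169 ≡ 1 mod 4, sign kept]
  = (43|63)    [169 ≡ 43 mod 63]
  = -(63|43)    [QR: both ≡ 3 mod 4, sign flips]
  = -(20|43)    [63 ≡ 20 mod 43]
  = -(5|43)    [43 ≡ 3 mod 8 ⇒ (2|43)^2 = +1]
  = -(43|5)    [QR: 5 ≡ 1 mod 4, sign kept]
  = -(3|5)    [43 ≡ 3 mod 5]
  = -(5|3)    [QR: 5 ≡ 1 mod 4, sign kept]
  = -(2|3)    [5 ≡ 2 mod 3]
  = (1|3)    [3 ≡ 3 mod 8 ⇒ (2|3) = -1]
  = 1    [(1|3) = 1]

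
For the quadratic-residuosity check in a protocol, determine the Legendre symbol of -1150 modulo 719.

(-1150|719)
  = -(1150|719)    [719 ≡ 3 mod 4 ⇒ (-1|719) = -1]
  = -(431|719)    [1150 ≡ 431 mod 719]
  = (719|431)    [QR: both ≡ 3 mod 4, sign flips]
  = (288|431)    [719 ≡ 288 mod 431]
  = (9|431)    [431 ≡ 7 mod 8 ⇒ (2|431)^5 = +1]
  = (431|9)    [QR: 9 ≡ 1 mod 4, sign kept]
  = (8|9)    [431 ≡ 8 mod 9]
  = (1|9)    [9 ≡ 1 mod 8 ⇒ (2|9)^3 = +1]
  = 1    [(1|9) = 1]

1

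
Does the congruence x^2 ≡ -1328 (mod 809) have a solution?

no

(-1328/809)
  = (290/809)    [-1328 ≡ 290 mod 809]
  = (145/809)    [809 ≡ 1 mod 8 ⇒ (2/809) = +1]
  = (809/145)    [QR: 145 ≡ 1 mod 4, sign kept]
  = (84/145)    [809 ≡ 84 mod 145]
  = (21/145)    [145 ≡ 1 mod 8 ⇒ (2/145)^2 = +1]
  = (145/21)    [QR: 21 ≡ 1 mod 4, sign kept]
  = (19/21)    [145 ≡ 19 mod 21]
  = (21/19)    [QR: 21 ≡ 1 mod 4, sign kept]
  = (2/19)    [21 ≡ 2 mod 19]
  = -(1/19)    [19 ≡ 3 mod 8 ⇒ (2/19) = -1]
  = -1    [(1/19) = 1]
(-1328/809) = -1, and 809 is prime, so -1328 is not a quadratic residue mod 809.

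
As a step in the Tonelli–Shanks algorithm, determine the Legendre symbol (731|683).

1

Reduce the numerator: 731 ≡ 48 (mod 683), so (731|683) = (48|683).
Factor out 2: 48 = 2^4·3. Since 683 ≡ 3 (mod 8), (2|683) = -1, and (2|683)^4 = +1. Now have (3|683).
Both 3 ≡ 3 and 683 ≡ 3 (mod 4), so reciprocity gives (3|683) = -(683|3). Reduce: 683 ≡ 2 (mod 3). Now have -(2|3).
Factor out 2: 2 = 2. Since 3 ≡ 3 (mod 8), (2|3) = -1. Now have (1|3).
(1|3) = 1. Collecting the sign factors: 1.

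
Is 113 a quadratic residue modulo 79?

no

(113|79)
  = (34|79)    [113 ≡ 34 mod 79]
  = (17|79)    [79 ≡ 7 mod 8 ⇒ (2|79) = +1]
  = (79|17)    [QR: 17 ≡ 1 mod 4, sign kept]
  = (11|17)    [79 ≡ 11 mod 17]
  = (17|11)    [QR: 17 ≡ 1 mod 4, sign kept]
  = (6|11)    [17 ≡ 6 mod 11]
  = -(3|11)    [11 ≡ 3 mod 8 ⇒ (2|11) = -1]
  = (11|3)    [QR: both ≡ 3 mod 4, sign flips]
  = (2|3)    [11 ≡ 2 mod 3]
  = -(1|3)    [3 ≡ 3 mod 8 ⇒ (2|3) = -1]
  = -1    [(1|3) = 1]
The Legendre symbol is -1, so x^2 ≡ 113 (mod 79) has no solution.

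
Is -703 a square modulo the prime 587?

Pull out -1: (-703/587) = (-1/587)·(703/587). Since 587 ≡ 3 (mod 4), (-1/587) = -1. Now have -(703/587).
Reduce the numerator: 703 ≡ 116 (mod 587), so (703/587) = (116/587).
Factor out 2: 116 = 2^2·29. Since 587 ≡ 3 (mod 8), (2/587) = -1, and (2/587)^2 = +1. Now have -(29/587).
29 ≡ 1 (mod 4), so quadratic reciprocity gives (29/587) = (587/29). Reduce: 587 ≡ 7 (mod 29). Now have -(7/29).
29 ≡ 1 (mod 4), so quadratic reciprocity gives (7/29) = (29/7). Reduce: 29 ≡ 1 (mod 7). Now have -(1/7).
(1/7) = 1. Collecting the sign factors: -1.
The Legendre symbol is -1, so x^2 ≡ -703 (mod 587) has no solution.

no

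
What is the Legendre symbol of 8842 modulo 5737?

Reduce the numerator: 8842 ≡ 3105 (mod 5737), so (8842/5737) = (3105/5737).
3105 ≡ 1 (mod 4), so quadratic reciprocity gives (3105/5737) = (5737/3105). Reduce: 5737 ≡ 2632 (mod 3105). Now have (2632/3105).
Factor out 2: 2632 = 2^3·329. Since 3105 ≡ 1 (mod 8), (2/3105) = +1, and (2/3105)^3 = +1. Now have (329/3105).
329 ≡ 1 (mod 4), so quadratic reciprocity gives (329/3105) = (3105/329). Reduce: 3105 ≡ 144 (mod 329). Now have (144/329).
Factor out 2: 144 = 2^4·9. Since 329 ≡ 1 (mod 8), (2/329) = +1, and (2/329)^4 = +1. Now have (9/329).
9 ≡ 1 (mod 4), so quadratic reciprocity gives (9/329) = (329/9). Reduce: 329 ≡ 5 (mod 9). Now have (5/9).
5 ≡ 1 (mod 4), so quadratic reciprocity gives (5/9) = (9/5). Reduce: 9 ≡ 4 (mod 5). Now have (4/5).
Factor out 2: 4 = 2^2. Since 5 ≡ 5 (mod 8), (2/5) = -1, and (2/5)^2 = +1. Now have (1/5).
(1/5) = 1. Collecting the sign factors: 1.

1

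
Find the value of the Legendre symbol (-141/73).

-1

Reduce the numerator: -141 ≡ 5 (mod 73), so (-141/73) = (5/73).
5 ≡ 1 (mod 4), so quadratic reciprocity gives (5/73) = (73/5). Reduce: 73 ≡ 3 (mod 5). Now have (3/5).
5 ≡ 1 (mod 4), so quadratic reciprocity gives (3/5) = (5/3). Reduce: 5 ≡ 2 (mod 3). Now have (2/3).
Factor out 2: 2 = 2. Since 3 ≡ 3 (mod 8), (2/3) = -1. Now have -(1/3).
(1/3) = 1. Collecting the sign factors: -1.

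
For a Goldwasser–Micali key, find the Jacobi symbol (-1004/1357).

(-1004/1357)
  = (1004/1357)    [1357 ≡ 1 mod 4 ⇒ (-1/1357) = +1]
  = (251/1357)    [1357 ≡ 5 mod 8 ⇒ (2/1357)^2 = +1]
  = (1357/251)    [QR: 1357 ≡ 1 mod 4, sign kept]
  = (102/251)    [1357 ≡ 102 mod 251]
  = -(51/251)    [251 ≡ 3 mod 8 ⇒ (2/251) = -1]
  = (251/51)    [QR: both ≡ 3 mod 4, sign flips]
  = (47/51)    [251 ≡ 47 mod 51]
  = -(51/47)    [QR: both ≡ 3 mod 4, sign flips]
  = -(4/47)    [51 ≡ 4 mod 47]
  = -(1/47)    [47 ≡ 7 mod 8 ⇒ (2/47)^2 = +1]
  = -1    [(1/47) = 1]

-1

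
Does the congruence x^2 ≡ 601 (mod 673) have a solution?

601 ≡ 1 (mod 4), so quadratic reciprocity gives (601/673) = (673/601). Reduce: 673 ≡ 72 (mod 601). Now have (72/601).
Factor out 2: 72 = 2^3·9. Since 601 ≡ 1 (mod 8), (2/601) = +1, and (2/601)^3 = +1. Now have (9/601).
9 ≡ 1 (mod 4), so quadratic reciprocity gives (9/601) = (601/9). Reduce: 601 ≡ 7 (mod 9). Now have (7/9).
9 ≡ 1 (mod 4), so quadratic reciprocity gives (7/9) = (9/7). Reduce: 9 ≡ 2 (mod 7). Now have (2/7).
Factor out 2: 2 = 2. Since 7 ≡ 7 (mod 8), (2/7) = +1. Now have (1/7).
(1/7) = 1. Collecting the sign factors: 1.
(601/673) = 1, and 673 is prime, so 601 is a quadratic residue mod 673.

yes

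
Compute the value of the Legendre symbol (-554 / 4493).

(-554 / 4493)
  = (554 / 4493)    [4493 ≡ 1 mod 4 ⇒ (-1 / 4493) = +1]
  = -(277 / 4493)    [4493 ≡ 5 mod 8 ⇒ (2 / 4493) = -1]
  = -(4493 / 277)    [QR: 277 ≡ 1 mod 4, sign kept]
  = -(61 / 277)    [4493 ≡ 61 mod 277]
  = -(277 / 61)    [QR: 61 ≡ 1 mod 4, sign kept]
  = -(33 / 61)    [277 ≡ 33 mod 61]
  = -(61 / 33)    [QR: 33 ≡ 1 mod 4, sign kept]
  = -(28 / 33)    [61 ≡ 28 mod 33]
  = -(7 / 33)    [33 ≡ 1 mod 8 ⇒ (2 / 33)^2 = +1]
  = -(33 / 7)    [QR: 33 ≡ 1 mod 4, sign kept]
  = -(5 / 7)    [33 ≡ 5 mod 7]
  = -(7 / 5)    [QR: 5 ≡ 1 mod 4, sign kept]
  = -(2 / 5)    [7 ≡ 2 mod 5]
  = (1 / 5)    [5 ≡ 5 mod 8 ⇒ (2 / 5) = -1]
  = 1    [(1 / 5) = 1]

1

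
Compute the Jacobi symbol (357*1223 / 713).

By multiplicativity, (357·1223 / 713) = (357 / 713)·(1223 / 713).
First factor (357 / 713):
(357 / 713)
  = (713 / 357)    [QR: 357 ≡ 1 mod 4, sign kept]
  = (356 / 357)    [713 ≡ 356 mod 357]
  = (89 / 357)    [357 ≡ 5 mod 8 ⇒ (2 / 357)^2 = +1]
  = (357 / 89)    [QR: 89 ≡ 1 mod 4, sign kept]
  = (1 / 89)    [357 ≡ 1 mod 89]
  = 1    [(1 / 89) = 1]
Second factor (1223 / 713):
(1223 / 713)
  = (510 / 713)    [1223 ≡ 510 mod 713]
  = (255 / 713)    [713 ≡ 1 mod 8 ⇒ (2 / 713) = +1]
  = (713 / 255)    [QR: 713 ≡ 1 mod 4, sign kept]
  = (203 / 255)    [713 ≡ 203 mod 255]
  = -(255 / 203)    [QR: both ≡ 3 mod 4, sign flips]
  = -(52 / 203)    [255 ≡ 52 mod 203]
  = -(13 / 203)    [203 ≡ 3 mod 8 ⇒ (2 / 203)^2 = +1]
  = -(203 / 13)    [QR: 13 ≡ 1 mod 4, sign kept]
  = -(8 / 13)    [203 ≡ 8 mod 13]
  = (1 / 13)    [13 ≡ 5 mod 8 ⇒ (2 / 13)^3 = -1]
  = 1    [(1 / 13) = 1]
Product: (1)·(1) = 1.

1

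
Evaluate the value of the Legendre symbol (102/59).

(102/59)
  = (43/59)    [102 ≡ 43 mod 59]
  = -(59/43)    [QR: both ≡ 3 mod 4, sign flips]
  = -(16/43)    [59 ≡ 16 mod 43]
  = -(1/43)    [43 ≡ 3 mod 8 ⇒ (2/43)^4 = +1]
  = -1    [(1/43) = 1]

-1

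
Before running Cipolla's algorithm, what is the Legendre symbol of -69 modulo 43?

Pull out -1: (-69 / 43) = (-1 / 43)·(69 / 43). Since 43 ≡ 3 (mod 4), (-1 / 43) = -1. Now have -(69 / 43).
Reduce the numerator: 69 ≡ 26 (mod 43), so (69 / 43) = (26 / 43).
Factor out 2: 26 = 2·13. Since 43 ≡ 3 (mod 8), (2 / 43) = -1. Now have (13 / 43).
13 ≡ 1 (mod 4), so quadratic reciprocity gives (13 / 43) = (43 / 13). Reduce: 43 ≡ 4 (mod 13). Now have (4 / 13).
Factor out 2: 4 = 2^2. Since 13 ≡ 5 (mod 8), (2 / 13) = -1, and (2 / 13)^2 = +1. Now have (1 / 13).
(1 / 13) = 1. Collecting the sign factors: 1.

1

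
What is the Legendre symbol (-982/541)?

1

Reduce the numerator: -982 ≡ 100 (mod 541), so (-982/541) = (100/541).
Factor out 2: 100 = 2^2·25. Since 541 ≡ 5 (mod 8), (2/541) = -1, and (2/541)^2 = +1. Now have (25/541).
25 ≡ 1 (mod 4), so quadratic reciprocity gives (25/541) = (541/25). Reduce: 541 ≡ 16 (mod 25). Now have (16/25).
Factor out 2: 16 = 2^4. Since 25 ≡ 1 (mod 8), (2/25) = +1, and (2/25)^4 = +1. Now have (1/25).
(1/25) = 1. Collecting the sign factors: 1.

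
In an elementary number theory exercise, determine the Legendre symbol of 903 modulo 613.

Reduce the numerator: 903 ≡ 290 (mod 613), so (903|613) = (290|613).
Factor out 2: 290 = 2·145. Since 613 ≡ 5 (mod 8), (2|613) = -1. Now have -(145|613).
145 ≡ 1 (mod 4), so quadratic reciprocity gives (145|613) = (613|145). Reduce: 613 ≡ 33 (mod 145). Now have -(33|145).
33 ≡ 1 (mod 4), so quadratic reciprocity gives (33|145) = (145|33). Reduce: 145 ≡ 13 (mod 33). Now have -(13|33).
13 ≡ 1 (mod 4), so quadratic reciprocity gives (13|33) = (33|13). Reduce: 33 ≡ 7 (mod 13). Now have -(7|13).
13 ≡ 1 (mod 4), so quadratic reciprocity gives (7|13) = (13|7). Reduce: 13 ≡ 6 (mod 7). Now have -(6|7).
Factor out 2: 6 = 2·3. Since 7 ≡ 7 (mod 8), (2|7) = +1. Now have -(3|7).
Both 3 ≡ 3 and 7 ≡ 3 (mod 4), so reciprocity gives (3|7) = -(7|3). Reduce: 7 ≡ 1 (mod 3). Now have (1|3).
(1|3) = 1. Collecting the sign factors: 1.

1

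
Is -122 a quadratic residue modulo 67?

Reduce the numerator: -122 ≡ 12 (mod 67), so (-122/67) = (12/67).
Factor out 2: 12 = 2^2·3. Since 67 ≡ 3 (mod 8), (2/67) = -1, and (2/67)^2 = +1. Now have (3/67).
Both 3 ≡ 3 and 67 ≡ 3 (mod 4), so reciprocity gives (3/67) = -(67/3). Reduce: 67 ≡ 1 (mod 3). Now have -(1/3).
(1/3) = 1. Collecting the sign factors: -1.
(-122/67) = -1, and 67 is prime, so -122 is not a quadratic residue mod 67.

no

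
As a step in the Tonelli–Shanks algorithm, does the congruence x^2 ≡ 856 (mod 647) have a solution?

yes

(856|647)
  = (209|647)    [856 ≡ 209 mod 647]
  = (647|209)    [QR: 209 ≡ 1 mod 4, sign kept]
  = (20|209)    [647 ≡ 20 mod 209]
  = (5|209)    [209 ≡ 1 mod 8 ⇒ (2|209)^2 = +1]
  = (209|5)    [QR: 5 ≡ 1 mod 4, sign kept]
  = (4|5)    [209 ≡ 4 mod 5]
  = (1|5)    [5 ≡ 5 mod 8 ⇒ (2|5)^2 = +1]
  = 1    [(1|5) = 1]
(856|647) = 1, and 647 is prime, so 856 is a quadratic residue mod 647.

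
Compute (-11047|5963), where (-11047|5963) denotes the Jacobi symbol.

Reduce the numerator: -11047 ≡ 879 (mod 5963), so (-11047|5963) = (879|5963).
Both 879 ≡ 3 and 5963 ≡ 3 (mod 4), so reciprocity gives (879|5963) = -(5963|879). Reduce: 5963 ≡ 689 (mod 879). Now have -(689|879).
689 ≡ 1 (mod 4), so quadratic reciprocity gives (689|879) = (879|689). Reduce: 879 ≡ 190 (mod 689). Now have -(190|689).
Factor out 2: 190 = 2·95. Since 689 ≡ 1 (mod 8), (2|689) = +1. Now have -(95|689).
689 ≡ 1 (mod 4), so quadratic reciprocity gives (95|689) = (689|95). Reduce: 689 ≡ 24 (mod 95). Now have -(24|95).
Factor out 2: 24 = 2^3·3. Since 95 ≡ 7 (mod 8), (2|95) = +1, and (2|95)^3 = +1. Now have -(3|95).
Both 3 ≡ 3 and 95 ≡ 3 (mod 4), so reciprocity gives (3|95) = -(95|3). Reduce: 95 ≡ 2 (mod 3). Now have (2|3).
Factor out 2: 2 = 2. Since 3 ≡ 3 (mod 8), (2|3) = -1. Now have -(1|3).
(1|3) = 1. Collecting the sign factors: -1.

-1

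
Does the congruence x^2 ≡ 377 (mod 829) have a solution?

no

(377|829)
  = (829|377)    [QR: 377 ≡ 1 mod 4, sign kept]
  = (75|377)    [829 ≡ 75 mod 377]
  = (377|75)    [QR: 377 ≡ 1 mod 4, sign kept]
  = (2|75)    [377 ≡ 2 mod 75]
  = -(1|75)    [75 ≡ 3 mod 8 ⇒ (2|75) = -1]
  = -1    [(1|75) = 1]
(377|829) = -1, and 829 is prime, so 377 is not a quadratic residue mod 829.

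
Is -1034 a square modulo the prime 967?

Reduce the numerator: -1034 ≡ 900 (mod 967), so (-1034|967) = (900|967).
Factor out 2: 900 = 2^2·225. Since 967 ≡ 7 (mod 8), (2|967) = +1, and (2|967)^2 = +1. Now have (225|967).
225 ≡ 1 (mod 4), so quadratic reciprocity gives (225|967) = (967|225). Reduce: 967 ≡ 67 (mod 225). Now have (67|225).
225 ≡ 1 (mod 4), so quadratic reciprocity gives (67|225) = (225|67). Reduce: 225 ≡ 24 (mod 67). Now have (24|67).
Factor out 2: 24 = 2^3·3. Since 67 ≡ 3 (mod 8), (2|67) = -1, and (2|67)^3 = -1. Now have -(3|67).
Both 3 ≡ 3 and 67 ≡ 3 (mod 4), so reciprocity gives (3|67) = -(67|3). Reduce: 67 ≡ 1 (mod 3). Now have (1|3).
(1|3) = 1. Collecting the sign factors: 1.
The Legendre symbol is 1, so x^2 ≡ -1034 (mod 967) has solution.

yes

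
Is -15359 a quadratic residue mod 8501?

no

Reduce the numerator: -15359 ≡ 1643 (mod 8501), so (-15359/8501) = (1643/8501).
8501 ≡ 1 (mod 4), so quadratic reciprocity gives (1643/8501) = (8501/1643). Reduce: 8501 ≡ 286 (mod 1643). Now have (286/1643).
Factor out 2: 286 = 2·143. Since 1643 ≡ 3 (mod 8), (2/1643) = -1. Now have -(143/1643).
Both 143 ≡ 3 and 1643 ≡ 3 (mod 4), so reciprocity gives (143/1643) = -(1643/143). Reduce: 1643 ≡ 70 (mod 143). Now have (70/143).
Factor out 2: 70 = 2·35. Since 143 ≡ 7 (mod 8), (2/143) = +1. Now have (35/143).
Both 35 ≡ 3 and 143 ≡ 3 (mod 4), so reciprocity gives (35/143) = -(143/35). Reduce: 143 ≡ 3 (mod 35). Now have -(3/35).
Both 3 ≡ 3 and 35 ≡ 3 (mod 4), so reciprocity gives (3/35) = -(35/3). Reduce: 35 ≡ 2 (mod 3). Now have (2/3).
Factor out 2: 2 = 2. Since 3 ≡ 3 (mod 8), (2/3) = -1. Now have -(1/3).
(1/3) = 1. Collecting the sign factors: -1.
The Legendre symbol is -1, so x^2 ≡ -15359 (mod 8501) has no solution.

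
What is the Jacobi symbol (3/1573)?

1573 ≡ 1 (mod 4), so quadratic reciprocity gives (3/1573) = (1573/3). Reduce: 1573 ≡ 1 (mod 3). Now have (1/3).
(1/3) = 1. Collecting the sign factors: 1.

1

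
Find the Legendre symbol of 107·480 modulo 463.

By multiplicativity, (107·480 / 463) = (107 / 463)·(480 / 463).
First factor (107 / 463):
(107 / 463)
  = -(463 / 107)    [QR: both ≡ 3 mod 4, sign flips]
  = -(35 / 107)    [463 ≡ 35 mod 107]
  = (107 / 35)    [QR: both ≡ 3 mod 4, sign flips]
  = (2 / 35)    [107 ≡ 2 mod 35]
  = -(1 / 35)    [35 ≡ 3 mod 8 ⇒ (2 / 35) = -1]
  = -1    [(1 / 35) = 1]
Second factor (480 / 463):
(480 / 463)
  = (17 / 463)    [480 ≡ 17 mod 463]
  = (463 / 17)    [QR: 17 ≡ 1 mod 4, sign kept]
  = (4 / 17)    [463 ≡ 4 mod 17]
  = (1 / 17)    [17 ≡ 1 mod 8 ⇒ (2 / 17)^2 = +1]
  = 1    [(1 / 17) = 1]
Product: (-1)·(1) = -1.

-1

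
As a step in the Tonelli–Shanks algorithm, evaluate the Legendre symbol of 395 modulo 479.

(395/479)
  = -(479/395)    [QR: both ≡ 3 mod 4, sign flips]
  = -(84/395)    [479 ≡ 84 mod 395]
  = -(21/395)    [395 ≡ 3 mod 8 ⇒ (2/395)^2 = +1]
  = -(395/21)    [QR: 21 ≡ 1 mod 4, sign kept]
  = -(17/21)    [395 ≡ 17 mod 21]
  = -(21/17)    [QR: 17 ≡ 1 mod 4, sign kept]
  = -(4/17)    [21 ≡ 4 mod 17]
  = -(1/17)    [17 ≡ 1 mod 8 ⇒ (2/17)^2 = +1]
  = -1    [(1/17) = 1]

-1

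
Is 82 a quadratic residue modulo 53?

(82|53)
  = (29|53)    [82 ≡ 29 mod 53]
  = (53|29)    [QR: 29 ≡ 1 mod 4, sign kept]
  = (24|29)    [53 ≡ 24 mod 29]
  = -(3|29)    [29 ≡ 5 mod 8 ⇒ (2|29)^3 = -1]
  = -(29|3)    [QR: 29 ≡ 1 mod 4, sign kept]
  = -(2|3)    [29 ≡ 2 mod 3]
  = (1|3)    [3 ≡ 3 mod 8 ⇒ (2|3) = -1]
  = 1    [(1|3) = 1]
(82|53) = 1, and 53 is prime, so 82 is a quadratic residue mod 53.

yes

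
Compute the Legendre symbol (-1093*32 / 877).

1

By multiplicativity, (-1093·32 / 877) = (-1093 / 877)·(32 / 877).
First factor (-1093 / 877):
Reduce the numerator: -1093 ≡ 661 (mod 877), so (-1093 / 877) = (661 / 877).
661 ≡ 1 (mod 4), so quadratic reciprocity gives (661 / 877) = (877 / 661). Reduce: 877 ≡ 216 (mod 661). Now have (216 / 661).
Factor out 2: 216 = 2^3·27. Since 661 ≡ 5 (mod 8), (2 / 661) = -1, and (2 / 661)^3 = -1. Now have -(27 / 661).
661 ≡ 1 (mod 4), so quadratic reciprocity gives (27 / 661) = (661 / 27). Reduce: 661 ≡ 13 (mod 27). Now have -(13 / 27).
13 ≡ 1 (mod 4), so quadratic reciprocity gives (13 / 27) = (27 / 13). Reduce: 27 ≡ 1 (mod 13). Now have -(1 / 13).
(1 / 13) = 1. Collecting the sign factors: -1.
Second factor (32 / 877):
Factor out 2: 32 = 2^5. Since 877 ≡ 5 (mod 8), (2 / 877) = -1, and (2 / 877)^5 = -1. Now have -(1 / 877).
(1 / 877) = 1. Collecting the sign factors: -1.
Product: (-1)·(-1) = 1.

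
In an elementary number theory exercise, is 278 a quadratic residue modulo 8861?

yes

(278/8861)
  = -(139/8861)    [8861 ≡ 5 mod 8 ⇒ (2/8861) = -1]
  = -(8861/139)    [QR: 8861 ≡ 1 mod 4, sign kept]
  = -(104/139)    [8861 ≡ 104 mod 139]
  = (13/139)    [139 ≡ 3 mod 8 ⇒ (2/139)^3 = -1]
  = (139/13)    [QR: 13 ≡ 1 mod 4, sign kept]
  = (9/13)    [139 ≡ 9 mod 13]
  = (13/9)    [QR: 9 ≡ 1 mod 4, sign kept]
  = (4/9)    [13 ≡ 4 mod 9]
  = (1/9)    [9 ≡ 1 mod 8 ⇒ (2/9)^2 = +1]
  = 1    [(1/9) = 1]
(278/8861) = 1, and 8861 is prime, so 278 is a quadratic residue mod 8861.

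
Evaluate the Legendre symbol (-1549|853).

1

(-1549|853)
  = (1549|853)    [853 ≡ 1 mod 4 ⇒ (-1|853) = +1]
  = (696|853)    [1549 ≡ 696 mod 853]
  = -(87|853)    [853 ≡ 5 mod 8 ⇒ (2|853)^3 = -1]
  = -(853|87)    [QR: 853 ≡ 1 mod 4, sign kept]
  = -(70|87)    [853 ≡ 70 mod 87]
  = -(35|87)    [87 ≡ 7 mod 8 ⇒ (2|87) = +1]
  = (87|35)    [QR: both ≡ 3 mod 4, sign flips]
  = (17|35)    [87 ≡ 17 mod 35]
  = (35|17)    [QR: 17 ≡ 1 mod 4, sign kept]
  = (1|17)    [35 ≡ 1 mod 17]
  = 1    [(1|17) = 1]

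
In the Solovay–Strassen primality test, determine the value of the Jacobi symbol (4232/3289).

Reduce the numerator: 4232 ≡ 943 (mod 3289), so (4232/3289) = (943/3289).
3289 ≡ 1 (mod 4), so quadratic reciprocity gives (943/3289) = (3289/943). Reduce: 3289 ≡ 460 (mod 943). Now have (460/943).
Factor out 2: 460 = 2^2·115. Since 943 ≡ 7 (mod 8), (2/943) = +1, and (2/943)^2 = +1. Now have (115/943).
Both 115 ≡ 3 and 943 ≡ 3 (mod 4), so reciprocity gives (115/943) = -(943/115). Reduce: 943 ≡ 23 (mod 115). Now have -(23/115).
Both 23 ≡ 3 and 115 ≡ 3 (mod 4), so reciprocity gives (23/115) = -(115/23). Reduce: 115 ≡ 0 (mod 23). Now have (0/23).
The numerator is now 0 with denominator 23 > 1: the symbol is 0.

0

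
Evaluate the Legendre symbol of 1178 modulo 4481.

Factor out 2: 1178 = 2·589. Since 4481 ≡ 1 (mod 8), (2|4481) = +1. Now have (589|4481).
589 ≡ 1 (mod 4), so quadratic reciprocity gives (589|4481) = (4481|589). Reduce: 4481 ≡ 358 (mod 589). Now have (358|589).
Factor out 2: 358 = 2·179. Since 589 ≡ 5 (mod 8), (2|589) = -1. Now have -(179|589).
589 ≡ 1 (mod 4), so quadratic reciprocity gives (179|589) = (589|179). Reduce: 589 ≡ 52 (mod 179). Now have -(52|179).
Factor out 2: 52 = 2^2·13. Since 179 ≡ 3 (mod 8), (2|179) = -1, and (2|179)^2 = +1. Now have -(13|179).
13 ≡ 1 (mod 4), so quadratic reciprocity gives (13|179) = (179|13). Reduce: 179 ≡ 10 (mod 13). Now have -(10|13).
Factor out 2: 10 = 2·5. Since 13 ≡ 5 (mod 8), (2|13) = -1. Now have (5|13).
5 ≡ 1 (mod 4), so quadratic reciprocity gives (5|13) = (13|5). Reduce: 13 ≡ 3 (mod 5). Now have (3|5).
5 ≡ 1 (mod 4), so quadratic reciprocity gives (3|5) = (5|3). Reduce: 5 ≡ 2 (mod 3). Now have (2|3).
Factor out 2: 2 = 2. Since 3 ≡ 3 (mod 8), (2|3) = -1. Now have -(1|3).
(1|3) = 1. Collecting the sign factors: -1.

-1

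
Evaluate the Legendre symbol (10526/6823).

1

Reduce the numerator: 10526 ≡ 3703 (mod 6823), so (10526/6823) = (3703/6823).
Both 3703 ≡ 3 and 6823 ≡ 3 (mod 4), so reciprocity gives (3703/6823) = -(6823/3703). Reduce: 6823 ≡ 3120 (mod 3703). Now have -(3120/3703).
Factor out 2: 3120 = 2^4·195. Since 3703 ≡ 7 (mod 8), (2/3703) = +1, and (2/3703)^4 = +1. Now have -(195/3703).
Both 195 ≡ 3 and 3703 ≡ 3 (mod 4), so reciprocity gives (195/3703) = -(3703/195). Reduce: 3703 ≡ 193 (mod 195). Now have (193/195).
193 ≡ 1 (mod 4), so quadratic reciprocity gives (193/195) = (195/193). Reduce: 195 ≡ 2 (mod 193). Now have (2/193).
Factor out 2: 2 = 2. Since 193 ≡ 1 (mod 8), (2/193) = +1. Now have (1/193).
(1/193) = 1. Collecting the sign factors: 1.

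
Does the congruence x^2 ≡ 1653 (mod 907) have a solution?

Reduce the numerator: 1653 ≡ 746 (mod 907), so (1653/907) = (746/907).
Factor out 2: 746 = 2·373. Since 907 ≡ 3 (mod 8), (2/907) = -1. Now have -(373/907).
373 ≡ 1 (mod 4), so quadratic reciprocity gives (373/907) = (907/373). Reduce: 907 ≡ 161 (mod 373). Now have -(161/373).
161 ≡ 1 (mod 4), so quadratic reciprocity gives (161/373) = (373/161). Reduce: 373 ≡ 51 (mod 161). Now have -(51/161).
161 ≡ 1 (mod 4), so quadratic reciprocity gives (51/161) = (161/51). Reduce: 161 ≡ 8 (mod 51). Now have -(8/51).
Factor out 2: 8 = 2^3. Since 51 ≡ 3 (mod 8), (2/51) = -1, and (2/51)^3 = -1. Now have (1/51).
(1/51) = 1. Collecting the sign factors: 1.
The Legendre symbol is 1, so x^2 ≡ 1653 (mod 907) has solution.

yes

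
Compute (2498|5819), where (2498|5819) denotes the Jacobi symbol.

(2498|5819)
  = -(1249|5819)    [5819 ≡ 3 mod 8 ⇒ (2|5819) = -1]
  = -(5819|1249)    [QR: 1249 ≡ 1 mod 4, sign kept]
  = -(823|1249)    [5819 ≡ 823 mod 1249]
  = -(1249|823)    [QR: 1249 ≡ 1 mod 4, sign kept]
  = -(426|823)    [1249 ≡ 426 mod 823]
  = -(213|823)    [823 ≡ 7 mod 8 ⇒ (2|823) = +1]
  = -(823|213)    [QR: 213 ≡ 1 mod 4, sign kept]
  = -(184|213)    [823 ≡ 184 mod 213]
  = (23|213)    [213 ≡ 5 mod 8 ⇒ (2|213)^3 = -1]
  = (213|23)    [QR: 213 ≡ 1 mod 4, sign kept]
  = (6|23)    [213 ≡ 6 mod 23]
  = (3|23)    [23 ≡ 7 mod 8 ⇒ (2|23) = +1]
  = -(23|3)    [QR: both ≡ 3 mod 4, sign flips]
  = -(2|3)    [23 ≡ 2 mod 3]
  = (1|3)    [3 ≡ 3 mod 8 ⇒ (2|3) = -1]
  = 1    [(1|3) = 1]

1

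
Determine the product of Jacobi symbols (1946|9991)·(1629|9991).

1

By multiplicativity, (1946·1629|9991) = (1946|9991)·(1629|9991).
First factor (1946|9991):
Factor out 2: 1946 = 2·973. Since 9991 ≡ 7 (mod 8), (2|9991) = +1. Now have (973|9991).
973 ≡ 1 (mod 4), so quadratic reciprocity gives (973|9991) = (9991|973). Reduce: 9991 ≡ 261 (mod 973). Now have (261|973).
261 ≡ 1 (mod 4), so quadratic reciprocity gives (261|973) = (973|261). Reduce: 973 ≡ 190 (mod 261). Now have (190|261).
Factor out 2: 190 = 2·95. Since 261 ≡ 5 (mod 8), (2|261) = -1. Now have -(95|261).
261 ≡ 1 (mod 4), so quadratic reciprocity gives (95|261) = (261|95). Reduce: 261 ≡ 71 (mod 95). Now have -(71|95).
Both 71 ≡ 3 and 95 ≡ 3 (mod 4), so reciprocity gives (71|95) = -(95|71). Reduce: 95 ≡ 24 (mod 71). Now have (24|71).
Factor out 2: 24 = 2^3·3. Since 71 ≡ 7 (mod 8), (2|71) = +1, and (2|71)^3 = +1. Now have (3|71).
Both 3 ≡ 3 and 71 ≡ 3 (mod 4), so reciprocity gives (3|71) = -(71|3). Reduce: 71 ≡ 2 (mod 3). Now have -(2|3).
Factor out 2: 2 = 2. Since 3 ≡ 3 (mod 8), (2|3) = -1. Now have (1|3).
(1|3) = 1. Collecting the sign factors: 1.
Second factor (1629|9991):
1629 ≡ 1 (mod 4), so quadratic reciprocity gives (1629|9991) = (9991|1629). Reduce: 9991 ≡ 217 (mod 1629). Now have (217|1629).
217 ≡ 1 (mod 4), so quadratic reciprocity gives (217|1629) = (1629|217). Reduce: 1629 ≡ 110 (mod 217). Now have (110|217).
Factor out 2: 110 = 2·55. Since 217 ≡ 1 (mod 8), (2|217) = +1. Now have (55|217).
217 ≡ 1 (mod 4), so quadratic reciprocity gives (55|217) = (217|55). Reduce: 217 ≡ 52 (mod 55). Now have (52|55).
Factor out 2: 52 = 2^2·13. Since 55 ≡ 7 (mod 8), (2|55) = +1, and (2|55)^2 = +1. Now have (13|55).
13 ≡ 1 (mod 4), so quadratic reciprocity gives (13|55) = (55|13). Reduce: 55 ≡ 3 (mod 13). Now have (3|13).
13 ≡ 1 (mod 4), so quadratic reciprocity gives (3|13) = (13|3). Reduce: 13 ≡ 1 (mod 3). Now have (1|3).
(1|3) = 1. Collecting the sign factors: 1.
Product: (1)·(1) = 1.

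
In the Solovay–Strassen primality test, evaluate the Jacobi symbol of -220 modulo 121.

0

Reduce the numerator: -220 ≡ 22 (mod 121), so (-220|121) = (22|121).
Factor out 2: 22 = 2·11. Since 121 ≡ 1 (mod 8), (2|121) = +1. Now have (11|121).
121 ≡ 1 (mod 4), so quadratic reciprocity gives (11|121) = (121|11). Reduce: 121 ≡ 0 (mod 11). Now have (0|11).
The numerator is now 0 with denominator 11 > 1: the symbol is 0.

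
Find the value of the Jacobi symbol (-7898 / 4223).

-1

Pull out -1: (-7898 / 4223) = (-1 / 4223)·(7898 / 4223). Since 4223 ≡ 3 (mod 4), (-1 / 4223) = -1. Now have -(7898 / 4223).
Reduce the numerator: 7898 ≡ 3675 (mod 4223), so (7898 / 4223) = (3675 / 4223).
Both 3675 ≡ 3 and 4223 ≡ 3 (mod 4), so reciprocity gives (3675 / 4223) = -(4223 / 3675). Reduce: 4223 ≡ 548 (mod 3675). Now have (548 / 3675).
Factor out 2: 548 = 2^2·137. Since 3675 ≡ 3 (mod 8), (2 / 3675) = -1, and (2 / 3675)^2 = +1. Now have (137 / 3675).
137 ≡ 1 (mod 4), so quadratic reciprocity gives (137 / 3675) = (3675 / 137). Reduce: 3675 ≡ 113 (mod 137). Now have (113 / 137).
113 ≡ 1 (mod 4), so quadratic reciprocity gives (113 / 137) = (137 / 113). Reduce: 137 ≡ 24 (mod 113). Now have (24 / 113).
Factor out 2: 24 = 2^3·3. Since 113 ≡ 1 (mod 8), (2 / 113) = +1, and (2 / 113)^3 = +1. Now have (3 / 113).
113 ≡ 1 (mod 4), so quadratic reciprocity gives (3 / 113) = (113 / 3). Reduce: 113 ≡ 2 (mod 3). Now have (2 / 3).
Factor out 2: 2 = 2. Since 3 ≡ 3 (mod 8), (2 / 3) = -1. Now have -(1 / 3).
(1 / 3) = 1. Collecting the sign factors: -1.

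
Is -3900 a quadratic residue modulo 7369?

(-3900/7369)
  = (3469/7369)    [-3900 ≡ 3469 mod 7369]
  = (7369/3469)    [QR: 3469 ≡ 1 mod 4, sign kept]
  = (431/3469)    [7369 ≡ 431 mod 3469]
  = (3469/431)    [QR: 3469 ≡ 1 mod 4, sign kept]
  = (21/431)    [3469 ≡ 21 mod 431]
  = (431/21)    [QR: 21 ≡ 1 mod 4, sign kept]
  = (11/21)    [431 ≡ 11 mod 21]
  = (21/11)    [QR: 21 ≡ 1 mod 4, sign kept]
  = (10/11)    [21 ≡ 10 mod 11]
  = -(5/11)    [11 ≡ 3 mod 8 ⇒ (2/11) = -1]
  = -(11/5)    [QR: 5 ≡ 1 mod 4, sign kept]
  = -(1/5)    [11 ≡ 1 mod 5]
  = -1    [(1/5) = 1]
(-3900/7369) = -1, and 7369 is prime, so -3900 is not a quadratic residue mod 7369.

no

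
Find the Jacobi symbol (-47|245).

(-47|245)
  = (47|245)    [245 ≡ 1 mod 4 ⇒ (-1|245) = +1]
  = (245|47)    [QR: 245 ≡ 1 mod 4, sign kept]
  = (10|47)    [245 ≡ 10 mod 47]
  = (5|47)    [47 ≡ 7 mod 8 ⇒ (2|47) = +1]
  = (47|5)    [QR: 5 ≡ 1 mod 4, sign kept]
  = (2|5)    [47 ≡ 2 mod 5]
  = -(1|5)    [5 ≡ 5 mod 8 ⇒ (2|5) = -1]
  = -1    [(1|5) = 1]

-1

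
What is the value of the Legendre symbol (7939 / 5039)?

1

Reduce the numerator: 7939 ≡ 2900 (mod 5039), so (7939 / 5039) = (2900 / 5039).
Factor out 2: 2900 = 2^2·725. Since 5039 ≡ 7 (mod 8), (2 / 5039) = +1, and (2 / 5039)^2 = +1. Now have (725 / 5039).
725 ≡ 1 (mod 4), so quadratic reciprocity gives (725 / 5039) = (5039 / 725). Reduce: 5039 ≡ 689 (mod 725). Now have (689 / 725).
689 ≡ 1 (mod 4), so quadratic reciprocity gives (689 / 725) = (725 / 689). Reduce: 725 ≡ 36 (mod 689). Now have (36 / 689).
Factor out 2: 36 = 2^2·9. Since 689 ≡ 1 (mod 8), (2 / 689) = +1, and (2 / 689)^2 = +1. Now have (9 / 689).
9 ≡ 1 (mod 4), so quadratic reciprocity gives (9 / 689) = (689 / 9). Reduce: 689 ≡ 5 (mod 9). Now have (5 / 9).
5 ≡ 1 (mod 4), so quadratic reciprocity gives (5 / 9) = (9 / 5). Reduce: 9 ≡ 4 (mod 5). Now have (4 / 5).
Factor out 2: 4 = 2^2. Since 5 ≡ 5 (mod 8), (2 / 5) = -1, and (2 / 5)^2 = +1. Now have (1 / 5).
(1 / 5) = 1. Collecting the sign factors: 1.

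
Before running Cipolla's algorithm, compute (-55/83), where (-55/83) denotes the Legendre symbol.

1

Reduce the numerator: -55 ≡ 28 (mod 83), so (-55/83) = (28/83).
Factor out 2: 28 = 2^2·7. Since 83 ≡ 3 (mod 8), (2/83) = -1, and (2/83)^2 = +1. Now have (7/83).
Both 7 ≡ 3 and 83 ≡ 3 (mod 4), so reciprocity gives (7/83) = -(83/7). Reduce: 83 ≡ 6 (mod 7). Now have -(6/7).
Factor out 2: 6 = 2·3. Since 7 ≡ 7 (mod 8), (2/7) = +1. Now have -(3/7).
Both 3 ≡ 3 and 7 ≡ 3 (mod 4), so reciprocity gives (3/7) = -(7/3). Reduce: 7 ≡ 1 (mod 3). Now have (1/3).
(1/3) = 1. Collecting the sign factors: 1.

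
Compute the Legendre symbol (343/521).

(343/521)
  = (521/343)    [QR: 521 ≡ 1 mod 4, sign kept]
  = (178/343)    [521 ≡ 178 mod 343]
  = (89/343)    [343 ≡ 7 mod 8 ⇒ (2/343) = +1]
  = (343/89)    [QR: 89 ≡ 1 mod 4, sign kept]
  = (76/89)    [343 ≡ 76 mod 89]
  = (19/89)    [89 ≡ 1 mod 8 ⇒ (2/89)^2 = +1]
  = (89/19)    [QR: 89 ≡ 1 mod 4, sign kept]
  = (13/19)    [89 ≡ 13 mod 19]
  = (19/13)    [QR: 13 ≡ 1 mod 4, sign kept]
  = (6/13)    [19 ≡ 6 mod 13]
  = -(3/13)    [13 ≡ 5 mod 8 ⇒ (2/13) = -1]
  = -(13/3)    [QR: 13 ≡ 1 mod 4, sign kept]
  = -(1/3)    [13 ≡ 1 mod 3]
  = -1    [(1/3) = 1]

-1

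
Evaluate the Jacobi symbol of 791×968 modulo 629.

1

By multiplicativity, (791·968|629) = (791|629)·(968|629).
First factor (791|629):
Reduce the numerator: 791 ≡ 162 (mod 629), so (791|629) = (162|629).
Factor out 2: 162 = 2·81. Since 629 ≡ 5 (mod 8), (2|629) = -1. Now have -(81|629).
81 ≡ 1 (mod 4), so quadratic reciprocity gives (81|629) = (629|81). Reduce: 629 ≡ 62 (mod 81). Now have -(62|81).
Factor out 2: 62 = 2·31. Since 81 ≡ 1 (mod 8), (2|81) = +1. Now have -(31|81).
81 ≡ 1 (mod 4), so quadratic reciprocity gives (31|81) = (81|31). Reduce: 81 ≡ 19 (mod 31). Now have -(19|31).
Both 19 ≡ 3 and 31 ≡ 3 (mod 4), so reciprocity gives (19|31) = -(31|19). Reduce: 31 ≡ 12 (mod 19). Now have (12|19).
Factor out 2: 12 = 2^2·3. Since 19 ≡ 3 (mod 8), (2|19) = -1, and (2|19)^2 = +1. Now have (3|19).
Both 3 ≡ 3 and 19 ≡ 3 (mod 4), so reciprocity gives (3|19) = -(19|3). Reduce: 19 ≡ 1 (mod 3). Now have -(1|3).
(1|3) = 1. Collecting the sign factors: -1.
Second factor (968|629):
Reduce the numerator: 968 ≡ 339 (mod 629), so (968|629) = (339|629).
629 ≡ 1 (mod 4), so quadratic reciprocity gives (339|629) = (629|339). Reduce: 629 ≡ 290 (mod 339). Now have (290|339).
Factor out 2: 290 = 2·145. Since 339 ≡ 3 (mod 8), (2|339) = -1. Now have -(145|339).
145 ≡ 1 (mod 4), so quadratic reciprocity gives (145|339) = (339|145). Reduce: 339 ≡ 49 (mod 145). Now have -(49|145).
49 ≡ 1 (mod 4), so quadratic reciprocity gives (49|145) = (145|49). Reduce: 145 ≡ 47 (mod 49). Now have -(47|49).
49 ≡ 1 (mod 4), so quadratic reciprocity gives (47|49) = (49|47). Reduce: 49 ≡ 2 (mod 47). Now have -(2|47).
Factor out 2: 2 = 2. Since 47 ≡ 7 (mod 8), (2|47) = +1. Now have -(1|47).
(1|47) = 1. Collecting the sign factors: -1.
Product: (-1)·(-1) = 1.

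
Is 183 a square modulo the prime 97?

(183/97)
  = (86/97)    [183 ≡ 86 mod 97]
  = (43/97)    [97 ≡ 1 mod 8 ⇒ (2/97) = +1]
  = (97/43)    [QR: 97 ≡ 1 mod 4, sign kept]
  = (11/43)    [97 ≡ 11 mod 43]
  = -(43/11)    [QR: both ≡ 3 mod 4, sign flips]
  = -(10/11)    [43 ≡ 10 mod 11]
  = (5/11)    [11 ≡ 3 mod 8 ⇒ (2/11) = -1]
  = (11/5)    [QR: 5 ≡ 1 mod 4, sign kept]
  = (1/5)    [11 ≡ 1 mod 5]
  = 1    [(1/5) = 1]
The Legendre symbol is 1, so x^2 ≡ 183 (mod 97) has solution.

yes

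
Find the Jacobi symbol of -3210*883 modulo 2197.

1

By multiplicativity, (-3210·883/2197) = (-3210/2197)·(883/2197).
First factor (-3210/2197):
Reduce the numerator: -3210 ≡ 1184 (mod 2197), so (-3210/2197) = (1184/2197).
Factor out 2: 1184 = 2^5·37. Since 2197 ≡ 5 (mod 8), (2/2197) = -1, and (2/2197)^5 = -1. Now have -(37/2197).
37 ≡ 1 (mod 4), so quadratic reciprocity gives (37/2197) = (2197/37). Reduce: 2197 ≡ 14 (mod 37). Now have -(14/37).
Factor out 2: 14 = 2·7. Since 37 ≡ 5 (mod 8), (2/37) = -1. Now have (7/37).
37 ≡ 1 (mod 4), so quadratic reciprocity gives (7/37) = (37/7). Reduce: 37 ≡ 2 (mod 7). Now have (2/7).
Factor out 2: 2 = 2. Since 7 ≡ 7 (mod 8), (2/7) = +1. Now have (1/7).
(1/7) = 1. Collecting the sign factors: 1.
Second factor (883/2197):
2197 ≡ 1 (mod 4), so quadratic reciprocity gives (883/2197) = (2197/883). Reduce: 2197 ≡ 431 (mod 883). Now have (431/883).
Both 431 ≡ 3 and 883 ≡ 3 (mod 4), so reciprocity gives (431/883) = -(883/431). Reduce: 883 ≡ 21 (mod 431). Now have -(21/431).
21 ≡ 1 (mod 4), so quadratic reciprocity gives (21/431) = (431/21). Reduce: 431 ≡ 11 (mod 21). Now have -(11/21).
21 ≡ 1 (mod 4), so quadratic reciprocity gives (11/21) = (21/11). Reduce: 21 ≡ 10 (mod 11). Now have -(10/11).
Factor out 2: 10 = 2·5. Since 11 ≡ 3 (mod 8), (2/11) = -1. Now have (5/11).
5 ≡ 1 (mod 4), so quadratic reciprocity gives (5/11) = (11/5). Reduce: 11 ≡ 1 (mod 5). Now have (1/5).
(1/5) = 1. Collecting the sign factors: 1.
Product: (1)·(1) = 1.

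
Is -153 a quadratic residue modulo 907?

(-153/907)
  = -(153/907)    [907 ≡ 3 mod 4 ⇒ (-1/907) = -1]
  = -(907/153)    [QR: 153 ≡ 1 mod 4, sign kept]
  = -(142/153)    [907 ≡ 142 mod 153]
  = -(71/153)    [153 ≡ 1 mod 8 ⇒ (2/153) = +1]
  = -(153/71)    [QR: 153 ≡ 1 mod 4, sign kept]
  = -(11/71)    [153 ≡ 11 mod 71]
  = (71/11)    [QR: both ≡ 3 mod 4, sign flips]
  = (5/11)    [71 ≡ 5 mod 11]
  = (11/5)    [QR: 5 ≡ 1 mod 4, sign kept]
  = (1/5)    [11 ≡ 1 mod 5]
  = 1    [(1/5) = 1]
The Legendre symbol is 1, so x^2 ≡ -153 (mod 907) has solution.

yes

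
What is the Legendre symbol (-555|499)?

(-555|499)
  = (443|499)    [-555 ≡ 443 mod 499]
  = -(499|443)    [QR: both ≡ 3 mod 4, sign flips]
  = -(56|443)    [499 ≡ 56 mod 443]
  = (7|443)    [443 ≡ 3 mod 8 ⇒ (2|443)^3 = -1]
  = -(443|7)    [QR: both ≡ 3 mod 4, sign flips]
  = -(2|7)    [443 ≡ 2 mod 7]
  = -(1|7)    [7 ≡ 7 mod 8 ⇒ (2|7) = +1]
  = -1    [(1|7) = 1]

-1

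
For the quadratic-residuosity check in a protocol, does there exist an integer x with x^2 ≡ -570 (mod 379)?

(-570/379)
  = (188/379)    [-570 ≡ 188 mod 379]
  = (47/379)    [379 ≡ 3 mod 8 ⇒ (2/379)^2 = +1]
  = -(379/47)    [QR: both ≡ 3 mod 4, sign flips]
  = -(3/47)    [379 ≡ 3 mod 47]
  = (47/3)    [QR: both ≡ 3 mod 4, sign flips]
  = (2/3)    [47 ≡ 2 mod 3]
  = -(1/3)    [3 ≡ 3 mod 8 ⇒ (2/3) = -1]
  = -1    [(1/3) = 1]
(-570/379) = -1, and 379 is prime, so -570 is not a quadratic residue mod 379.

no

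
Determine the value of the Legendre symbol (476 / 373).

1

Reduce the numerator: 476 ≡ 103 (mod 373), so (476 / 373) = (103 / 373).
373 ≡ 1 (mod 4), so quadratic reciprocity gives (103 / 373) = (373 / 103). Reduce: 373 ≡ 64 (mod 103). Now have (64 / 103).
Factor out 2: 64 = 2^6. Since 103 ≡ 7 (mod 8), (2 / 103) = +1, and (2 / 103)^6 = +1. Now have (1 / 103).
(1 / 103) = 1. Collecting the sign factors: 1.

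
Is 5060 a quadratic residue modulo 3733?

yes

(5060|3733)
  = (1327|3733)    [5060 ≡ 1327 mod 3733]
  = (3733|1327)    [QR: 3733 ≡ 1 mod 4, sign kept]
  = (1079|1327)    [3733 ≡ 1079 mod 1327]
  = -(1327|1079)    [QR: both ≡ 3 mod 4, sign flips]
  = -(248|1079)    [1327 ≡ 248 mod 1079]
  = -(31|1079)    [1079 ≡ 7 mod 8 ⇒ (2|1079)^3 = +1]
  = (1079|31)    [QR: both ≡ 3 mod 4, sign flips]
  = (25|31)    [1079 ≡ 25 mod 31]
  = (31|25)    [QR: 25 ≡ 1 mod 4, sign kept]
  = (6|25)    [31 ≡ 6 mod 25]
  = (3|25)    [25 ≡ 1 mod 8 ⇒ (2|25) = +1]
  = (25|3)    [QR: 25 ≡ 1 mod 4, sign kept]
  = (1|3)    [25 ≡ 1 mod 3]
  = 1    [(1|3) = 1]
(5060|3733) = 1, and 3733 is prime, so 5060 is a quadratic residue mod 3733.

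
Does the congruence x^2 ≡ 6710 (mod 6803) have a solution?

yes

Factor out 2: 6710 = 2·3355. Since 6803 ≡ 3 (mod 8), (2|6803) = -1. Now have -(3355|6803).
Both 3355 ≡ 3 and 6803 ≡ 3 (mod 4), so reciprocity gives (3355|6803) = -(6803|3355). Reduce: 6803 ≡ 93 (mod 3355). Now have (93|3355).
93 ≡ 1 (mod 4), so quadratic reciprocity gives (93|3355) = (3355|93). Reduce: 3355 ≡ 7 (mod 93). Now have (7|93).
93 ≡ 1 (mod 4), so quadratic reciprocity gives (7|93) = (93|7). Reduce: 93 ≡ 2 (mod 7). Now have (2|7).
Factor out 2: 2 = 2. Since 7 ≡ 7 (mod 8), (2|7) = +1. Now have (1|7).
(1|7) = 1. Collecting the sign factors: 1.
The Legendre symbol is 1, so x^2 ≡ 6710 (mod 6803) has solution.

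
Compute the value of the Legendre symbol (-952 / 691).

-1

Reduce the numerator: -952 ≡ 430 (mod 691), so (-952 / 691) = (430 / 691).
Factor out 2: 430 = 2·215. Since 691 ≡ 3 (mod 8), (2 / 691) = -1. Now have -(215 / 691).
Both 215 ≡ 3 and 691 ≡ 3 (mod 4), so reciprocity gives (215 / 691) = -(691 / 215). Reduce: 691 ≡ 46 (mod 215). Now have (46 / 215).
Factor out 2: 46 = 2·23. Since 215 ≡ 7 (mod 8), (2 / 215) = +1. Now have (23 / 215).
Both 23 ≡ 3 and 215 ≡ 3 (mod 4), so reciprocity gives (23 / 215) = -(215 / 23). Reduce: 215 ≡ 8 (mod 23). Now have -(8 / 23).
Factor out 2: 8 = 2^3. Since 23 ≡ 7 (mod 8), (2 / 23) = +1, and (2 / 23)^3 = +1. Now have -(1 / 23).
(1 / 23) = 1. Collecting the sign factors: -1.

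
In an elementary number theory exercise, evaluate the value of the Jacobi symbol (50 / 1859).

-1

(50 / 1859)
  = -(25 / 1859)    [1859 ≡ 3 mod 8 ⇒ (2 / 1859) = -1]
  = -(1859 / 25)    [QR: 25 ≡ 1 mod 4, sign kept]
  = -(9 / 25)    [1859 ≡ 9 mod 25]
  = -(25 / 9)    [QR: 9 ≡ 1 mod 4, sign kept]
  = -(7 / 9)    [25 ≡ 7 mod 9]
  = -(9 / 7)    [QR: 9 ≡ 1 mod 4, sign kept]
  = -(2 / 7)    [9 ≡ 2 mod 7]
  = -(1 / 7)    [7 ≡ 7 mod 8 ⇒ (2 / 7) = +1]
  = -1    [(1 / 7) = 1]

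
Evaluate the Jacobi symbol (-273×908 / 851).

-1

By multiplicativity, (-273·908 / 851) = (-273 / 851)·(908 / 851).
First factor (-273 / 851):
(-273 / 851)
  = (578 / 851)    [-273 ≡ 578 mod 851]
  = -(289 / 851)    [851 ≡ 3 mod 8 ⇒ (2 / 851) = -1]
  = -(851 / 289)    [QR: 289 ≡ 1 mod 4, sign kept]
  = -(273 / 289)    [851 ≡ 273 mod 289]
  = -(289 / 273)    [QR: 273 ≡ 1 mod 4, sign kept]
  = -(16 / 273)    [289 ≡ 16 mod 273]
  = -(1 / 273)    [273 ≡ 1 mod 8 ⇒ (2 / 273)^4 = +1]
  = -1    [(1 / 273) = 1]
Second factor (908 / 851):
(908 / 851)
  = (57 / 851)    [908 ≡ 57 mod 851]
  = (851 / 57)    [QR: 57 ≡ 1 mod 4, sign kept]
  = (53 / 57)    [851 ≡ 53 mod 57]
  = (57 / 53)    [QR: 53 ≡ 1 mod 4, sign kept]
  = (4 / 53)    [57 ≡ 4 mod 53]
  = (1 / 53)    [53 ≡ 5 mod 8 ⇒ (2 / 53)^2 = +1]
  = 1    [(1 / 53) = 1]
Product: (-1)·(1) = -1.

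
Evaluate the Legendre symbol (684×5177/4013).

By multiplicativity, (684·5177/4013) = (684/4013)·(5177/4013).
First factor (684/4013):
Factor out 2: 684 = 2^2·171. Since 4013 ≡ 5 (mod 8), (2/4013) = -1, and (2/4013)^2 = +1. Now have (171/4013).
4013 ≡ 1 (mod 4), so quadratic reciprocity gives (171/4013) = (4013/171). Reduce: 4013 ≡ 80 (mod 171). Now have (80/171).
Factor out 2: 80 = 2^4·5. Since 171 ≡ 3 (mod 8), (2/171) = -1, and (2/171)^4 = +1. Now have (5/171).
5 ≡ 1 (mod 4), so quadratic reciprocity gives (5/171) = (171/5). Reduce: 171 ≡ 1 (mod 5). Now have (1/5).
(1/5) = 1. Collecting the sign factors: 1.
Second factor (5177/4013):
Reduce the numerator: 5177 ≡ 1164 (mod 4013), so (5177/4013) = (1164/4013).
Factor out 2: 1164 = 2^2·291. Since 4013 ≡ 5 (mod 8), (2/4013) = -1, and (2/4013)^2 = +1. Now have (291/4013).
4013 ≡ 1 (mod 4), so quadratic reciprocity gives (291/4013) = (4013/291). Reduce: 4013 ≡ 230 (mod 291). Now have (230/291).
Factor out 2: 230 = 2·115. Since 291 ≡ 3 (mod 8), (2/291) = -1. Now have -(115/291).
Both 115 ≡ 3 and 291 ≡ 3 (mod 4), so reciprocity gives (115/291) = -(291/115). Reduce: 291 ≡ 61 (mod 115). Now have (61/115).
61 ≡ 1 (mod 4), so quadratic reciprocity gives (61/115) = (115/61). Reduce: 115 ≡ 54 (mod 61). Now have (54/61).
Factor out 2: 54 = 2·27. Since 61 ≡ 5 (mod 8), (2/61) = -1. Now have -(27/61).
61 ≡ 1 (mod 4), so quadratic reciprocity gives (27/61) = (61/27). Reduce: 61 ≡ 7 (mod 27). Now have -(7/27).
Both 7 ≡ 3 and 27 ≡ 3 (mod 4), so reciprocity gives (7/27) = -(27/7). Reduce: 27 ≡ 6 (mod 7). Now have (6/7).
Factor out 2: 6 = 2·3. Since 7 ≡ 7 (mod 8), (2/7) = +1. Now have (3/7).
Both 3 ≡ 3 and 7 ≡ 3 (mod 4), so reciprocity gives (3/7) = -(7/3). Reduce: 7 ≡ 1 (mod 3). Now have -(1/3).
(1/3) = 1. Collecting the sign factors: -1.
Product: (1)·(-1) = -1.

-1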